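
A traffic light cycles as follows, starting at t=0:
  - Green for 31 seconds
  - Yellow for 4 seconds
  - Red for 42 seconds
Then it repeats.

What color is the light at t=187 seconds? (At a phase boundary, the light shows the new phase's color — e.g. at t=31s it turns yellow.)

Answer: yellow

Derivation:
Cycle length = 31 + 4 + 42 = 77s
t = 187, phase_t = 187 mod 77 = 33
31 <= 33 < 35 (yellow end) → YELLOW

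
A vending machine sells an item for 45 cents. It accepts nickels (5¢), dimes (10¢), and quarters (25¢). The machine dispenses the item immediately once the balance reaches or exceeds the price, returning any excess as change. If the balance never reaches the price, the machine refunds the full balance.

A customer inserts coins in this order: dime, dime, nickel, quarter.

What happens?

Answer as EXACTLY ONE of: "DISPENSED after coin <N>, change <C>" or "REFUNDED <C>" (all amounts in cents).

Price: 45¢
Coin 1 (dime, 10¢): balance = 10¢
Coin 2 (dime, 10¢): balance = 20¢
Coin 3 (nickel, 5¢): balance = 25¢
Coin 4 (quarter, 25¢): balance = 50¢
  → balance >= price → DISPENSE, change = 50 - 45 = 5¢

Answer: DISPENSED after coin 4, change 5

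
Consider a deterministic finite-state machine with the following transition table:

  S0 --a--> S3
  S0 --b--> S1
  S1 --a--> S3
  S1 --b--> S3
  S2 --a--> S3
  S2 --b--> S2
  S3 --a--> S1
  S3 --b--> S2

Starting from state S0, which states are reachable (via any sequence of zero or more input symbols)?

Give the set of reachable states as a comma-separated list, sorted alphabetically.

Answer: S0, S1, S2, S3

Derivation:
BFS from S0:
  visit S0: S0--a-->S3 (new), S0--b-->S1 (new)
  visit S3: S3--a-->S1 (seen), S3--b-->S2 (new)
  visit S1: S1--a-->S3 (seen), S1--b-->S3 (seen)
  visit S2: S2--a-->S3 (seen), S2--b-->S2 (seen)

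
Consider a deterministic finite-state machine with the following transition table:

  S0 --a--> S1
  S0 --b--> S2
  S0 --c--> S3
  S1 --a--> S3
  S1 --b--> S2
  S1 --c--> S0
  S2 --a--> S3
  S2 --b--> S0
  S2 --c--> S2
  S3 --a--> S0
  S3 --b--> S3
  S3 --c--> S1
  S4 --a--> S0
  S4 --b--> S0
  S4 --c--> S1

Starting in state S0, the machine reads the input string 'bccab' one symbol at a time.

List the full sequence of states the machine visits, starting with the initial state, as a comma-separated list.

Answer: S0, S2, S2, S2, S3, S3

Derivation:
Start: S0
  read 'b': S0 --b--> S2
  read 'c': S2 --c--> S2
  read 'c': S2 --c--> S2
  read 'a': S2 --a--> S3
  read 'b': S3 --b--> S3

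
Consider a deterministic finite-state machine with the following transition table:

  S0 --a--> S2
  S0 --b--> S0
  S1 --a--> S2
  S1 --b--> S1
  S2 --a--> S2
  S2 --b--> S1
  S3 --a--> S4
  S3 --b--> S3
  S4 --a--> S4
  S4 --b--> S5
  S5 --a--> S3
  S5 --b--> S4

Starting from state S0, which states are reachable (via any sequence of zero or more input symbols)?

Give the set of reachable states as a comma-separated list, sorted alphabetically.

BFS from S0:
  visit S0: S0--a-->S2 (new), S0--b-->S0 (seen)
  visit S2: S2--a-->S2 (seen), S2--b-->S1 (new)
  visit S1: S1--a-->S2 (seen), S1--b-->S1 (seen)

Answer: S0, S1, S2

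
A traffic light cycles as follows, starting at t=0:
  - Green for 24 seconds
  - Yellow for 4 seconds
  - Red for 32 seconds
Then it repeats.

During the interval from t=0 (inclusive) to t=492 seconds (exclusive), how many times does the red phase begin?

Cycle = 24+4+32 = 60s
red phase starts at t = k*60 + 28 for k=0,1,2,...
Need k*60+28 < 492 → k < 7.733
k ∈ {0, ..., 7} → 8 starts

Answer: 8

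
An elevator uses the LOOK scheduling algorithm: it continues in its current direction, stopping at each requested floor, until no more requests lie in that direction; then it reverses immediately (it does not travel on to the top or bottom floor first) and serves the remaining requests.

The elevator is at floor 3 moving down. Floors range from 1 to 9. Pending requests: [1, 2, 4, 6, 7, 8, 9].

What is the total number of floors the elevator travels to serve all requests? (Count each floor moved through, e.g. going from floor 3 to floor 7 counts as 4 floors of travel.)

Answer: 10

Derivation:
Start at floor 3 moving down, LOOK stop order: [2, 1, 4, 6, 7, 8, 9]
  3 → 2: |2-3| = 1, total = 1
  2 → 1: |1-2| = 1, total = 2
  1 → 4: |4-1| = 3, total = 5
  4 → 6: |6-4| = 2, total = 7
  6 → 7: |7-6| = 1, total = 8
  7 → 8: |8-7| = 1, total = 9
  8 → 9: |9-8| = 1, total = 10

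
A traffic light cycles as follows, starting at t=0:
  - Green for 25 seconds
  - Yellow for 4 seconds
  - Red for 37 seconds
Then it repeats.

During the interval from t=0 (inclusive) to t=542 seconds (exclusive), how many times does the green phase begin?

Cycle = 25+4+37 = 66s
green phase starts at t = k*66 + 0 for k=0,1,2,...
Need k*66+0 < 542 → k < 8.212
k ∈ {0, ..., 8} → 9 starts

Answer: 9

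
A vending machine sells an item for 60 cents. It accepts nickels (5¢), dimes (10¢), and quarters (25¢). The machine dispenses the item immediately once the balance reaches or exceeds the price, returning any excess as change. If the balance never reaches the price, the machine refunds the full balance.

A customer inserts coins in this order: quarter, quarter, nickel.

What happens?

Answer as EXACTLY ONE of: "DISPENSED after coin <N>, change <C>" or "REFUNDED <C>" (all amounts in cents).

Answer: REFUNDED 55

Derivation:
Price: 60¢
Coin 1 (quarter, 25¢): balance = 25¢
Coin 2 (quarter, 25¢): balance = 50¢
Coin 3 (nickel, 5¢): balance = 55¢
All coins inserted, balance 55¢ < price 60¢ → REFUND 55¢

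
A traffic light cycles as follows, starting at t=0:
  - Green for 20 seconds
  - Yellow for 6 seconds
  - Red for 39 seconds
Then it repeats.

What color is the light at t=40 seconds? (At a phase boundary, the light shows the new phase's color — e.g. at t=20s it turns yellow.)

Cycle length = 20 + 6 + 39 = 65s
t = 40, phase_t = 40 mod 65 = 40
40 >= 26 → RED

Answer: red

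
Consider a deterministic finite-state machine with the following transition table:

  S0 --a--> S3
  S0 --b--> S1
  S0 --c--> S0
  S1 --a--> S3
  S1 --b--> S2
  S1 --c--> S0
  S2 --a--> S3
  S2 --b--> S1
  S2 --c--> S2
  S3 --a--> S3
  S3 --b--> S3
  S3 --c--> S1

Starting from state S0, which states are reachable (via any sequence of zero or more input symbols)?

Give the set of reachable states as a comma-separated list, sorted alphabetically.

Answer: S0, S1, S2, S3

Derivation:
BFS from S0:
  visit S0: S0--a-->S3 (new), S0--b-->S1 (new), S0--c-->S0 (seen)
  visit S3: S3--a-->S3 (seen), S3--b-->S3 (seen), S3--c-->S1 (seen)
  visit S1: S1--a-->S3 (seen), S1--b-->S2 (new), S1--c-->S0 (seen)
  visit S2: S2--a-->S3 (seen), S2--b-->S1 (seen), S2--c-->S2 (seen)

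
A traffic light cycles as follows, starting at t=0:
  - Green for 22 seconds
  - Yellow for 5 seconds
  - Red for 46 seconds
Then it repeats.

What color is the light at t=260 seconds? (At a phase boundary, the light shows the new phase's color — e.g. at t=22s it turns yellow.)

Answer: red

Derivation:
Cycle length = 22 + 5 + 46 = 73s
t = 260, phase_t = 260 mod 73 = 41
41 >= 27 → RED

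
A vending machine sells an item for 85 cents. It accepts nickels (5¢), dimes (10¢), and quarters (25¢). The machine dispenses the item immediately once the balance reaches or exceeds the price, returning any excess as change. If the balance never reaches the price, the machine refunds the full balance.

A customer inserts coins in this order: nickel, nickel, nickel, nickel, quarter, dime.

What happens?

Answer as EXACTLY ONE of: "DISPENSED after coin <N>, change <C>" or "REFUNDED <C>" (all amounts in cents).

Price: 85¢
Coin 1 (nickel, 5¢): balance = 5¢
Coin 2 (nickel, 5¢): balance = 10¢
Coin 3 (nickel, 5¢): balance = 15¢
Coin 4 (nickel, 5¢): balance = 20¢
Coin 5 (quarter, 25¢): balance = 45¢
Coin 6 (dime, 10¢): balance = 55¢
All coins inserted, balance 55¢ < price 85¢ → REFUND 55¢

Answer: REFUNDED 55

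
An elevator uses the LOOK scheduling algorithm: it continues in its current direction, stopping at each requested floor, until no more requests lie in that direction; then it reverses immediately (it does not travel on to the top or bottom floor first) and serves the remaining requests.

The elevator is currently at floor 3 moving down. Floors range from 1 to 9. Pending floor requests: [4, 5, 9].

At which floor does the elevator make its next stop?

Current floor: 3, direction: down
Requests above: [4, 5, 9]
Requests below: []
Moving down but no requests below → reverse; nearest above is min([4, 5, 9]) = 4

Answer: 4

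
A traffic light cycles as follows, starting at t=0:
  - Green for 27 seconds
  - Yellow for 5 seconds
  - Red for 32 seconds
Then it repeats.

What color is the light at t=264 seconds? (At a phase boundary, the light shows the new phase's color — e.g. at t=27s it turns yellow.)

Cycle length = 27 + 5 + 32 = 64s
t = 264, phase_t = 264 mod 64 = 8
8 < 27 (green end) → GREEN

Answer: green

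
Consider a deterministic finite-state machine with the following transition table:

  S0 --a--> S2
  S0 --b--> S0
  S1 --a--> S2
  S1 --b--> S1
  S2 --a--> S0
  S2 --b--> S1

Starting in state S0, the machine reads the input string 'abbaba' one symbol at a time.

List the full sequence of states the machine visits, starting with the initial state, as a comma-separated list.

Start: S0
  read 'a': S0 --a--> S2
  read 'b': S2 --b--> S1
  read 'b': S1 --b--> S1
  read 'a': S1 --a--> S2
  read 'b': S2 --b--> S1
  read 'a': S1 --a--> S2

Answer: S0, S2, S1, S1, S2, S1, S2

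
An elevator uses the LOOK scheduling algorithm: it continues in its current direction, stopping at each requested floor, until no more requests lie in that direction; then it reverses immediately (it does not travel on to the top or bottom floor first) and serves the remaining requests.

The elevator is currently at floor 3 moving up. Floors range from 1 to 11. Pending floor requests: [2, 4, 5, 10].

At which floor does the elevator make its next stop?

Answer: 4

Derivation:
Current floor: 3, direction: up
Requests above: [4, 5, 10]
Requests below: [2]
Moving up and requests lie above → nearest above is min([4, 5, 10]) = 4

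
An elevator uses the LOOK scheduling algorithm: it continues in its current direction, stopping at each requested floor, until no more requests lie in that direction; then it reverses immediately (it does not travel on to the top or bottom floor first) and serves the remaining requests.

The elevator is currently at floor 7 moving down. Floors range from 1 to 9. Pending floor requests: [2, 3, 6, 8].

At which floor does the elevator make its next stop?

Answer: 6

Derivation:
Current floor: 7, direction: down
Requests above: [8]
Requests below: [2, 3, 6]
Moving down and requests lie below → nearest below is max([2, 3, 6]) = 6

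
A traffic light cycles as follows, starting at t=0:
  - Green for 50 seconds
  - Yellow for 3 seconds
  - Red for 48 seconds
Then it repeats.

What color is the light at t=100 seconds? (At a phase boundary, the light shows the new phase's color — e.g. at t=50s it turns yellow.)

Cycle length = 50 + 3 + 48 = 101s
t = 100, phase_t = 100 mod 101 = 100
100 >= 53 → RED

Answer: red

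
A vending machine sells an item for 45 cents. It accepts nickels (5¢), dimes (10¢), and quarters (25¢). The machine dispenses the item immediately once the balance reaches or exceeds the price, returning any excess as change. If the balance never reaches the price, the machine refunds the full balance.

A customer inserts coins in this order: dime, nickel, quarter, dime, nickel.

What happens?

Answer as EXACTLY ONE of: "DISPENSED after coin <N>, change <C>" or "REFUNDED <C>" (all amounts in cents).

Answer: DISPENSED after coin 4, change 5

Derivation:
Price: 45¢
Coin 1 (dime, 10¢): balance = 10¢
Coin 2 (nickel, 5¢): balance = 15¢
Coin 3 (quarter, 25¢): balance = 40¢
Coin 4 (dime, 10¢): balance = 50¢
  → balance >= price → DISPENSE, change = 50 - 45 = 5¢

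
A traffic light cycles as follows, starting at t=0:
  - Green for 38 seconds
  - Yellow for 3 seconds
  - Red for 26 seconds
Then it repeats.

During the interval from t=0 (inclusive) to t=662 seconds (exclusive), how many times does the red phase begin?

Answer: 10

Derivation:
Cycle = 38+3+26 = 67s
red phase starts at t = k*67 + 41 for k=0,1,2,...
Need k*67+41 < 662 → k < 9.269
k ∈ {0, ..., 9} → 10 starts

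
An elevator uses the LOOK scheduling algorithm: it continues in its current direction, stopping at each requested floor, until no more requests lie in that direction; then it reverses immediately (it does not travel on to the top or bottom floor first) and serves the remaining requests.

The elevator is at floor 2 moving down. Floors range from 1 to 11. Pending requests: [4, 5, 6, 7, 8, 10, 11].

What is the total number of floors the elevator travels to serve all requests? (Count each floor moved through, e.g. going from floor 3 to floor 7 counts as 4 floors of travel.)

Start at floor 2 moving down, LOOK stop order: [4, 5, 6, 7, 8, 10, 11]
  2 → 4: |4-2| = 2, total = 2
  4 → 5: |5-4| = 1, total = 3
  5 → 6: |6-5| = 1, total = 4
  6 → 7: |7-6| = 1, total = 5
  7 → 8: |8-7| = 1, total = 6
  8 → 10: |10-8| = 2, total = 8
  10 → 11: |11-10| = 1, total = 9

Answer: 9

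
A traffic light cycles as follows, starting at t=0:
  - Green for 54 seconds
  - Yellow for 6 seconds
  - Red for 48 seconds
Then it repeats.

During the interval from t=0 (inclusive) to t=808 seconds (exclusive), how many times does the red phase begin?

Answer: 7

Derivation:
Cycle = 54+6+48 = 108s
red phase starts at t = k*108 + 60 for k=0,1,2,...
Need k*108+60 < 808 → k < 6.926
k ∈ {0, ..., 6} → 7 starts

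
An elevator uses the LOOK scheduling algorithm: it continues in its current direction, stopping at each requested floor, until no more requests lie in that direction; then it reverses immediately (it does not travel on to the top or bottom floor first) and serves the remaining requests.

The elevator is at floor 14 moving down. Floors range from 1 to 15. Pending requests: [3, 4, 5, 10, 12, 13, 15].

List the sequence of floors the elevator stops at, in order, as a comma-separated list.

Current: 14, moving DOWN
Serve below first (descending): [13, 12, 10, 5, 4, 3]
Then reverse, serve above (ascending): [15]

Answer: 13, 12, 10, 5, 4, 3, 15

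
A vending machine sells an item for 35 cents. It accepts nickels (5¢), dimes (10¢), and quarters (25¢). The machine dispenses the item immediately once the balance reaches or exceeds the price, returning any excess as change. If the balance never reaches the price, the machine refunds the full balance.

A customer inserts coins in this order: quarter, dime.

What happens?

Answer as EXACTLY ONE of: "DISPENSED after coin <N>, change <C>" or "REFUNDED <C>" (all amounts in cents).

Answer: DISPENSED after coin 2, change 0

Derivation:
Price: 35¢
Coin 1 (quarter, 25¢): balance = 25¢
Coin 2 (dime, 10¢): balance = 35¢
  → balance >= price → DISPENSE, change = 35 - 35 = 0¢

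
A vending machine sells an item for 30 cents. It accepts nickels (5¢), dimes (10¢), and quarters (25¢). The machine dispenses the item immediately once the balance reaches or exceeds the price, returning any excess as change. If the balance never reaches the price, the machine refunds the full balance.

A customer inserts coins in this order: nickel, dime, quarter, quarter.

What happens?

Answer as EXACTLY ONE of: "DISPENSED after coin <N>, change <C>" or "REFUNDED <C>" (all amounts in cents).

Price: 30¢
Coin 1 (nickel, 5¢): balance = 5¢
Coin 2 (dime, 10¢): balance = 15¢
Coin 3 (quarter, 25¢): balance = 40¢
  → balance >= price → DISPENSE, change = 40 - 30 = 10¢

Answer: DISPENSED after coin 3, change 10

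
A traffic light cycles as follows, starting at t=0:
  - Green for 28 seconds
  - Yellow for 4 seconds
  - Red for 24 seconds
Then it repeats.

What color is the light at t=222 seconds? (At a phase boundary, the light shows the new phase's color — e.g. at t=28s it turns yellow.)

Answer: red

Derivation:
Cycle length = 28 + 4 + 24 = 56s
t = 222, phase_t = 222 mod 56 = 54
54 >= 32 → RED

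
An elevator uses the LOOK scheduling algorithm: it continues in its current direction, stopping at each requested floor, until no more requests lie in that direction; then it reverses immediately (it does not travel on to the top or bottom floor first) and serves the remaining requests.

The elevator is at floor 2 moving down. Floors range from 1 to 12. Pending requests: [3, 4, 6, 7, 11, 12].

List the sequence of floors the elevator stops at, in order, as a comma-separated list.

Answer: 3, 4, 6, 7, 11, 12

Derivation:
Current: 2, moving DOWN
Serve below first (descending): []
Then reverse, serve above (ascending): [3, 4, 6, 7, 11, 12]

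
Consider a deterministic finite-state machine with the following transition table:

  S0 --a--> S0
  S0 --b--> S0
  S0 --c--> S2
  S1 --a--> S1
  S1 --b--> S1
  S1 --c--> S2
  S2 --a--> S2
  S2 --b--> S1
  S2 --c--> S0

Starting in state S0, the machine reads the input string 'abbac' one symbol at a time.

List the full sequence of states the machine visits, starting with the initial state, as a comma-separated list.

Start: S0
  read 'a': S0 --a--> S0
  read 'b': S0 --b--> S0
  read 'b': S0 --b--> S0
  read 'a': S0 --a--> S0
  read 'c': S0 --c--> S2

Answer: S0, S0, S0, S0, S0, S2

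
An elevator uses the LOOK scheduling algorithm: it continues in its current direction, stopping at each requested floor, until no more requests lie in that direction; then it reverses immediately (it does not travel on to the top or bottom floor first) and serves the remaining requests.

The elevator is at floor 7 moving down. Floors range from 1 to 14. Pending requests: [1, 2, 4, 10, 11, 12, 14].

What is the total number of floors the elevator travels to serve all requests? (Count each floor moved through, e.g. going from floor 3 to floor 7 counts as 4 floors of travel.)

Answer: 19

Derivation:
Start at floor 7 moving down, LOOK stop order: [4, 2, 1, 10, 11, 12, 14]
  7 → 4: |4-7| = 3, total = 3
  4 → 2: |2-4| = 2, total = 5
  2 → 1: |1-2| = 1, total = 6
  1 → 10: |10-1| = 9, total = 15
  10 → 11: |11-10| = 1, total = 16
  11 → 12: |12-11| = 1, total = 17
  12 → 14: |14-12| = 2, total = 19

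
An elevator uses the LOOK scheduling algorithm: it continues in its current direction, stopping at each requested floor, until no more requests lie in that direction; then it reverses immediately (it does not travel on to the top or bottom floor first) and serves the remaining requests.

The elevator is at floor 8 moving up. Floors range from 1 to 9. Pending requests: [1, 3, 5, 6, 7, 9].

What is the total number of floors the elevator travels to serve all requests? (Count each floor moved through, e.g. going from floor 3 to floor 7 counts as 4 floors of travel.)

Start at floor 8 moving up, LOOK stop order: [9, 7, 6, 5, 3, 1]
  8 → 9: |9-8| = 1, total = 1
  9 → 7: |7-9| = 2, total = 3
  7 → 6: |6-7| = 1, total = 4
  6 → 5: |5-6| = 1, total = 5
  5 → 3: |3-5| = 2, total = 7
  3 → 1: |1-3| = 2, total = 9

Answer: 9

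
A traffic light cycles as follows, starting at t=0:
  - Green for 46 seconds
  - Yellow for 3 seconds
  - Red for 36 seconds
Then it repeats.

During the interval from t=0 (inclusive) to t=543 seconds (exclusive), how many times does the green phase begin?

Cycle = 46+3+36 = 85s
green phase starts at t = k*85 + 0 for k=0,1,2,...
Need k*85+0 < 543 → k < 6.388
k ∈ {0, ..., 6} → 7 starts

Answer: 7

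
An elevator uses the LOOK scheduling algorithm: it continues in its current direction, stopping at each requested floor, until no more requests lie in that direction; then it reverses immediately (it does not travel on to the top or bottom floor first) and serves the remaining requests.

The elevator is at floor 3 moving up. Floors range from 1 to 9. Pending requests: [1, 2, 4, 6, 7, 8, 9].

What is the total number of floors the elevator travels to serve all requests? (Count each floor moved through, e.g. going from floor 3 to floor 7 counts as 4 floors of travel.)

Start at floor 3 moving up, LOOK stop order: [4, 6, 7, 8, 9, 2, 1]
  3 → 4: |4-3| = 1, total = 1
  4 → 6: |6-4| = 2, total = 3
  6 → 7: |7-6| = 1, total = 4
  7 → 8: |8-7| = 1, total = 5
  8 → 9: |9-8| = 1, total = 6
  9 → 2: |2-9| = 7, total = 13
  2 → 1: |1-2| = 1, total = 14

Answer: 14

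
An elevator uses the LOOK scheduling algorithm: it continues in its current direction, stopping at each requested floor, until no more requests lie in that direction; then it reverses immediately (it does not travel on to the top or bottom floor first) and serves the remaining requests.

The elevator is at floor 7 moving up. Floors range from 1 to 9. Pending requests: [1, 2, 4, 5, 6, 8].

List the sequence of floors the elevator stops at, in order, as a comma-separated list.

Answer: 8, 6, 5, 4, 2, 1

Derivation:
Current: 7, moving UP
Serve above first (ascending): [8]
Then reverse, serve below (descending): [6, 5, 4, 2, 1]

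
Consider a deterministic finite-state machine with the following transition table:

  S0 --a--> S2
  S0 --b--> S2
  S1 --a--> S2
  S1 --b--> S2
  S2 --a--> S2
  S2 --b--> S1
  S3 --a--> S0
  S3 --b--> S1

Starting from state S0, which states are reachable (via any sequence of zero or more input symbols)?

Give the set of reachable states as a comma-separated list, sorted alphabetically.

Answer: S0, S1, S2

Derivation:
BFS from S0:
  visit S0: S0--a-->S2 (new), S0--b-->S2 (seen)
  visit S2: S2--a-->S2 (seen), S2--b-->S1 (new)
  visit S1: S1--a-->S2 (seen), S1--b-->S2 (seen)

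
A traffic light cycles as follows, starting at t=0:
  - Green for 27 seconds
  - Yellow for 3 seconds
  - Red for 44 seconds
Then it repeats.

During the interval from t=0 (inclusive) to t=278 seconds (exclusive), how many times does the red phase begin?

Cycle = 27+3+44 = 74s
red phase starts at t = k*74 + 30 for k=0,1,2,...
Need k*74+30 < 278 → k < 3.351
k ∈ {0, ..., 3} → 4 starts

Answer: 4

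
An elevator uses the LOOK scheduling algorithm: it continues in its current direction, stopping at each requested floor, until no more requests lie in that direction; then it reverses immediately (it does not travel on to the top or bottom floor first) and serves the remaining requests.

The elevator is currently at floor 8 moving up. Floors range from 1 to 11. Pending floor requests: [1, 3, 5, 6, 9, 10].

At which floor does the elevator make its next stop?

Current floor: 8, direction: up
Requests above: [9, 10]
Requests below: [1, 3, 5, 6]
Moving up and requests lie above → nearest above is min([9, 10]) = 9

Answer: 9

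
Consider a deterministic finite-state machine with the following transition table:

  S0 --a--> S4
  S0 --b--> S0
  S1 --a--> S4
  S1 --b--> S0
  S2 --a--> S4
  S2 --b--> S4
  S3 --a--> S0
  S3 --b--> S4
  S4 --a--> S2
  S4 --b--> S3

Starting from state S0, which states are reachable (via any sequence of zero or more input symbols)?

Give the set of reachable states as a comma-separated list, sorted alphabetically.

BFS from S0:
  visit S0: S0--a-->S4 (new), S0--b-->S0 (seen)
  visit S4: S4--a-->S2 (new), S4--b-->S3 (new)
  visit S2: S2--a-->S4 (seen), S2--b-->S4 (seen)
  visit S3: S3--a-->S0 (seen), S3--b-->S4 (seen)

Answer: S0, S2, S3, S4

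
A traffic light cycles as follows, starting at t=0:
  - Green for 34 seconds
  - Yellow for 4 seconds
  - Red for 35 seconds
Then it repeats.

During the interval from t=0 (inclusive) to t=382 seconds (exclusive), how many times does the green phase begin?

Cycle = 34+4+35 = 73s
green phase starts at t = k*73 + 0 for k=0,1,2,...
Need k*73+0 < 382 → k < 5.233
k ∈ {0, ..., 5} → 6 starts

Answer: 6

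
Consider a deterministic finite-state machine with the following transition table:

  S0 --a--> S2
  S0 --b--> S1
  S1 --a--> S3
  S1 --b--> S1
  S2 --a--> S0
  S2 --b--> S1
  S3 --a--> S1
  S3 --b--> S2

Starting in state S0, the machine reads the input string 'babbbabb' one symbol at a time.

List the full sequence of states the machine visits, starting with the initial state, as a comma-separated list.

Start: S0
  read 'b': S0 --b--> S1
  read 'a': S1 --a--> S3
  read 'b': S3 --b--> S2
  read 'b': S2 --b--> S1
  read 'b': S1 --b--> S1
  read 'a': S1 --a--> S3
  read 'b': S3 --b--> S2
  read 'b': S2 --b--> S1

Answer: S0, S1, S3, S2, S1, S1, S3, S2, S1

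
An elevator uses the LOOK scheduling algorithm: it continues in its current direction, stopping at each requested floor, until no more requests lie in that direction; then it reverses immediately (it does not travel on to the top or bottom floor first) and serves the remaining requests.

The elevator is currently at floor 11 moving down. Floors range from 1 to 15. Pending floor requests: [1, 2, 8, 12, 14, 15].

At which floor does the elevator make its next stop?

Current floor: 11, direction: down
Requests above: [12, 14, 15]
Requests below: [1, 2, 8]
Moving down and requests lie below → nearest below is max([1, 2, 8]) = 8

Answer: 8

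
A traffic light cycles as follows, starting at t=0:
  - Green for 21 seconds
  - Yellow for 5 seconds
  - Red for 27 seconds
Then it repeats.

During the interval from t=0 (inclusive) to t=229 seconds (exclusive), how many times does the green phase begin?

Answer: 5

Derivation:
Cycle = 21+5+27 = 53s
green phase starts at t = k*53 + 0 for k=0,1,2,...
Need k*53+0 < 229 → k < 4.321
k ∈ {0, ..., 4} → 5 starts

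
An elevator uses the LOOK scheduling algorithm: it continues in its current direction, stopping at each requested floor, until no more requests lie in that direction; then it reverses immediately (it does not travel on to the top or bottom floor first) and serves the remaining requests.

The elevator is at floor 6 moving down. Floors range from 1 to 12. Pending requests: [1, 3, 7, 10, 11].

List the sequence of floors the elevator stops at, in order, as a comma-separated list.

Answer: 3, 1, 7, 10, 11

Derivation:
Current: 6, moving DOWN
Serve below first (descending): [3, 1]
Then reverse, serve above (ascending): [7, 10, 11]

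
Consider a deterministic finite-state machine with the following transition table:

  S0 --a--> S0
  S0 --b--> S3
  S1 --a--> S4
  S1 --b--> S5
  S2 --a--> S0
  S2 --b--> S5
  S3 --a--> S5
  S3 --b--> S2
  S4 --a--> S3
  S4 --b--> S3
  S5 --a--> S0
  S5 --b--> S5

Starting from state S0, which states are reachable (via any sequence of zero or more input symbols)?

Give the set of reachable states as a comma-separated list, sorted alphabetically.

Answer: S0, S2, S3, S5

Derivation:
BFS from S0:
  visit S0: S0--a-->S0 (seen), S0--b-->S3 (new)
  visit S3: S3--a-->S5 (new), S3--b-->S2 (new)
  visit S5: S5--a-->S0 (seen), S5--b-->S5 (seen)
  visit S2: S2--a-->S0 (seen), S2--b-->S5 (seen)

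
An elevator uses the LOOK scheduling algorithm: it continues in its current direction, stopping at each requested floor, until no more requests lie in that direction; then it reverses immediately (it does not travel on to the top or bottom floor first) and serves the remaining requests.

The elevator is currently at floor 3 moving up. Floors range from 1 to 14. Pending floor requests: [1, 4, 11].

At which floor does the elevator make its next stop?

Current floor: 3, direction: up
Requests above: [4, 11]
Requests below: [1]
Moving up and requests lie above → nearest above is min([4, 11]) = 4

Answer: 4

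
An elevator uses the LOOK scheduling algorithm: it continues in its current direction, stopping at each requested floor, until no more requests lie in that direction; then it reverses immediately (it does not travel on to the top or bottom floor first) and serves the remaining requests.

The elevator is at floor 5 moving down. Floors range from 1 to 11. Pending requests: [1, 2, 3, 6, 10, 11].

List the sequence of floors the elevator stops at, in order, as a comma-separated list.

Current: 5, moving DOWN
Serve below first (descending): [3, 2, 1]
Then reverse, serve above (ascending): [6, 10, 11]

Answer: 3, 2, 1, 6, 10, 11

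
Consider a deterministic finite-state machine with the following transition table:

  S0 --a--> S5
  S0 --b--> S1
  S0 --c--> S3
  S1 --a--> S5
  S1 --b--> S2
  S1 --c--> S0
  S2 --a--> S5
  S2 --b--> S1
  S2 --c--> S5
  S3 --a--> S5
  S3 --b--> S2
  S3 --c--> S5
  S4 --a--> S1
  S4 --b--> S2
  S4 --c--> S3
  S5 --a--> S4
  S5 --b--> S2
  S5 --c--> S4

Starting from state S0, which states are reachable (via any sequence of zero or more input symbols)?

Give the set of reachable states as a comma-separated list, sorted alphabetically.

BFS from S0:
  visit S0: S0--a-->S5 (new), S0--b-->S1 (new), S0--c-->S3 (new)
  visit S5: S5--a-->S4 (new), S5--b-->S2 (new), S5--c-->S4 (seen)
  visit S1: S1--a-->S5 (seen), S1--b-->S2 (seen), S1--c-->S0 (seen)
  visit S3: S3--a-->S5 (seen), S3--b-->S2 (seen), S3--c-->S5 (seen)
  visit S4: S4--a-->S1 (seen), S4--b-->S2 (seen), S4--c-->S3 (seen)
  visit S2: S2--a-->S5 (seen), S2--b-->S1 (seen), S2--c-->S5 (seen)

Answer: S0, S1, S2, S3, S4, S5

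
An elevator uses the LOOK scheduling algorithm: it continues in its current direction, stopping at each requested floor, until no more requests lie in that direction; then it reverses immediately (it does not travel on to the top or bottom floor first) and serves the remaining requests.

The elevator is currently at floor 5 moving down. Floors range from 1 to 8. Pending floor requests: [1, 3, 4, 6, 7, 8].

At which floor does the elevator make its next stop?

Answer: 4

Derivation:
Current floor: 5, direction: down
Requests above: [6, 7, 8]
Requests below: [1, 3, 4]
Moving down and requests lie below → nearest below is max([1, 3, 4]) = 4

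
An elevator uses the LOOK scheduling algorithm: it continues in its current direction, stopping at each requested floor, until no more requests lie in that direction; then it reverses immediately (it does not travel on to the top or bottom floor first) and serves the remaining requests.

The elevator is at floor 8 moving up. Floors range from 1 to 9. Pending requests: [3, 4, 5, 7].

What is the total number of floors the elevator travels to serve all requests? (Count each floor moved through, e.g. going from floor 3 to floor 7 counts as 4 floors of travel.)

Start at floor 8 moving up, LOOK stop order: [7, 5, 4, 3]
  8 → 7: |7-8| = 1, total = 1
  7 → 5: |5-7| = 2, total = 3
  5 → 4: |4-5| = 1, total = 4
  4 → 3: |3-4| = 1, total = 5

Answer: 5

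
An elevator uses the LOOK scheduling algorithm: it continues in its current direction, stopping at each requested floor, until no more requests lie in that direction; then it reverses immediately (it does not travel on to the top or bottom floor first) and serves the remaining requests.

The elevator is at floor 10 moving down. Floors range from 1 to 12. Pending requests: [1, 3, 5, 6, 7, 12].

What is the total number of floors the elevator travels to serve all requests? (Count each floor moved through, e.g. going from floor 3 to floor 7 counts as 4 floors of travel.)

Start at floor 10 moving down, LOOK stop order: [7, 6, 5, 3, 1, 12]
  10 → 7: |7-10| = 3, total = 3
  7 → 6: |6-7| = 1, total = 4
  6 → 5: |5-6| = 1, total = 5
  5 → 3: |3-5| = 2, total = 7
  3 → 1: |1-3| = 2, total = 9
  1 → 12: |12-1| = 11, total = 20

Answer: 20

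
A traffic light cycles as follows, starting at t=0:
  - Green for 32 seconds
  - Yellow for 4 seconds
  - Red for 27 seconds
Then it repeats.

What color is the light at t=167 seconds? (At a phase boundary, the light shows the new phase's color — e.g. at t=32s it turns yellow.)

Answer: red

Derivation:
Cycle length = 32 + 4 + 27 = 63s
t = 167, phase_t = 167 mod 63 = 41
41 >= 36 → RED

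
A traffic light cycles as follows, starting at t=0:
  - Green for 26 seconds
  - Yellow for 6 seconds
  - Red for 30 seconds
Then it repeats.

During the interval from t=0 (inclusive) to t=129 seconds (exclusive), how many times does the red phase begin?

Cycle = 26+6+30 = 62s
red phase starts at t = k*62 + 32 for k=0,1,2,...
Need k*62+32 < 129 → k < 1.565
k ∈ {0, ..., 1} → 2 starts

Answer: 2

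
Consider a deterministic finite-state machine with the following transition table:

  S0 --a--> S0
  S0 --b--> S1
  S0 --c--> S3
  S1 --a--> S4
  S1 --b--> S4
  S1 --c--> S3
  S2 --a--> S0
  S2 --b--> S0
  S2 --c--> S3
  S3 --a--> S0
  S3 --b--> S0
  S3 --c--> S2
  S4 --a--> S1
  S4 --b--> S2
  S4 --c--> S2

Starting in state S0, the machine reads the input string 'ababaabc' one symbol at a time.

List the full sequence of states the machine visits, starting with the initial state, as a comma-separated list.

Start: S0
  read 'a': S0 --a--> S0
  read 'b': S0 --b--> S1
  read 'a': S1 --a--> S4
  read 'b': S4 --b--> S2
  read 'a': S2 --a--> S0
  read 'a': S0 --a--> S0
  read 'b': S0 --b--> S1
  read 'c': S1 --c--> S3

Answer: S0, S0, S1, S4, S2, S0, S0, S1, S3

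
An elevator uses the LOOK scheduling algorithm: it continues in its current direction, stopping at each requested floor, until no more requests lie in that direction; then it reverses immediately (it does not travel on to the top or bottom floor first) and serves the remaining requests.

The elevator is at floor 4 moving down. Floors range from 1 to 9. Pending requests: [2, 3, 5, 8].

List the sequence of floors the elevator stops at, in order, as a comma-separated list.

Answer: 3, 2, 5, 8

Derivation:
Current: 4, moving DOWN
Serve below first (descending): [3, 2]
Then reverse, serve above (ascending): [5, 8]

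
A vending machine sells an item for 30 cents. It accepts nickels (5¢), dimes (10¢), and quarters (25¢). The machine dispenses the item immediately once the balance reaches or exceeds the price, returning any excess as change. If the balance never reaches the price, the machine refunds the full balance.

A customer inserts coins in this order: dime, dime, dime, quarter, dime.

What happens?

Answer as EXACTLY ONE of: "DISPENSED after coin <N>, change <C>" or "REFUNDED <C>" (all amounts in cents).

Answer: DISPENSED after coin 3, change 0

Derivation:
Price: 30¢
Coin 1 (dime, 10¢): balance = 10¢
Coin 2 (dime, 10¢): balance = 20¢
Coin 3 (dime, 10¢): balance = 30¢
  → balance >= price → DISPENSE, change = 30 - 30 = 0¢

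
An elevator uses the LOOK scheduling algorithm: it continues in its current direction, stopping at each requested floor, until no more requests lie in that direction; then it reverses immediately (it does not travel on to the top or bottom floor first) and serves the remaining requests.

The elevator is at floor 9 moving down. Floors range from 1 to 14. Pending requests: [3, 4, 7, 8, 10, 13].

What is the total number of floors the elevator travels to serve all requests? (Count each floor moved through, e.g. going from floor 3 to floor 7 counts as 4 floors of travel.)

Answer: 16

Derivation:
Start at floor 9 moving down, LOOK stop order: [8, 7, 4, 3, 10, 13]
  9 → 8: |8-9| = 1, total = 1
  8 → 7: |7-8| = 1, total = 2
  7 → 4: |4-7| = 3, total = 5
  4 → 3: |3-4| = 1, total = 6
  3 → 10: |10-3| = 7, total = 13
  10 → 13: |13-10| = 3, total = 16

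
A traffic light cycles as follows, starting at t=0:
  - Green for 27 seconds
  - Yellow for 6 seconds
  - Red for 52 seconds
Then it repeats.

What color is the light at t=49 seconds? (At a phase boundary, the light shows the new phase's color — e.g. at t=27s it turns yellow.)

Cycle length = 27 + 6 + 52 = 85s
t = 49, phase_t = 49 mod 85 = 49
49 >= 33 → RED

Answer: red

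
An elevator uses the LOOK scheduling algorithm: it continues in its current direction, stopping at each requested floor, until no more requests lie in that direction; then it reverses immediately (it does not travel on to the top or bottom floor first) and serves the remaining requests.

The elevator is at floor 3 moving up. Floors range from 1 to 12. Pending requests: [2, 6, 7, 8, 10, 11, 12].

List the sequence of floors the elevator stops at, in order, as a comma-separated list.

Answer: 6, 7, 8, 10, 11, 12, 2

Derivation:
Current: 3, moving UP
Serve above first (ascending): [6, 7, 8, 10, 11, 12]
Then reverse, serve below (descending): [2]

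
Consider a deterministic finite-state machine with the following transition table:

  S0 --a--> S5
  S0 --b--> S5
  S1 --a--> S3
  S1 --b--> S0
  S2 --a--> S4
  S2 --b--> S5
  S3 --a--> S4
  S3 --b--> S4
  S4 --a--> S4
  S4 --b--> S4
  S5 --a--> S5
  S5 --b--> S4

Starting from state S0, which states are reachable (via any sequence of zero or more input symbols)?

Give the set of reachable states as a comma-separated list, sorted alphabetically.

BFS from S0:
  visit S0: S0--a-->S5 (new), S0--b-->S5 (seen)
  visit S5: S5--a-->S5 (seen), S5--b-->S4 (new)
  visit S4: S4--a-->S4 (seen), S4--b-->S4 (seen)

Answer: S0, S4, S5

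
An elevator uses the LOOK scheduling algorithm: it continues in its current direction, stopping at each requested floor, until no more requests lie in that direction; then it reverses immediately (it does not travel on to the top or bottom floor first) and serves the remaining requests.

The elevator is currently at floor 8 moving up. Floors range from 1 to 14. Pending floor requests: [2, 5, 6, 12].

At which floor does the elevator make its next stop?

Current floor: 8, direction: up
Requests above: [12]
Requests below: [2, 5, 6]
Moving up and requests lie above → nearest above is min([12]) = 12

Answer: 12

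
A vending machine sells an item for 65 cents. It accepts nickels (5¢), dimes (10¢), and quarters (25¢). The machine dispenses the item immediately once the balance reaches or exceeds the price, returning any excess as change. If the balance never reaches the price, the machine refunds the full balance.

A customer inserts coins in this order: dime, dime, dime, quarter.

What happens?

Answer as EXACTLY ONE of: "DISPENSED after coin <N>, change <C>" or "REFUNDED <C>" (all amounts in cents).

Price: 65¢
Coin 1 (dime, 10¢): balance = 10¢
Coin 2 (dime, 10¢): balance = 20¢
Coin 3 (dime, 10¢): balance = 30¢
Coin 4 (quarter, 25¢): balance = 55¢
All coins inserted, balance 55¢ < price 65¢ → REFUND 55¢

Answer: REFUNDED 55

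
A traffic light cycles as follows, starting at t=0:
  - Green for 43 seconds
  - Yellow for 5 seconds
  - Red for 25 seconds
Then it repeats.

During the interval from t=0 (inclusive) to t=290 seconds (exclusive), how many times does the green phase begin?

Answer: 4

Derivation:
Cycle = 43+5+25 = 73s
green phase starts at t = k*73 + 0 for k=0,1,2,...
Need k*73+0 < 290 → k < 3.973
k ∈ {0, ..., 3} → 4 starts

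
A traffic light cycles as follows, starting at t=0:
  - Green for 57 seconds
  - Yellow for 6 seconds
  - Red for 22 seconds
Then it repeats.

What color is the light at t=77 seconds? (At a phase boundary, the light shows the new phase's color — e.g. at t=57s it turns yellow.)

Cycle length = 57 + 6 + 22 = 85s
t = 77, phase_t = 77 mod 85 = 77
77 >= 63 → RED

Answer: red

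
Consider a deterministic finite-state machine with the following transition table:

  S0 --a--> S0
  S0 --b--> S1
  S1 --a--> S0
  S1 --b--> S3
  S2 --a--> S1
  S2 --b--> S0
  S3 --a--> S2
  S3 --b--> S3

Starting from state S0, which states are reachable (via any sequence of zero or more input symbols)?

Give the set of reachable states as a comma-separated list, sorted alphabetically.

BFS from S0:
  visit S0: S0--a-->S0 (seen), S0--b-->S1 (new)
  visit S1: S1--a-->S0 (seen), S1--b-->S3 (new)
  visit S3: S3--a-->S2 (new), S3--b-->S3 (seen)
  visit S2: S2--a-->S1 (seen), S2--b-->S0 (seen)

Answer: S0, S1, S2, S3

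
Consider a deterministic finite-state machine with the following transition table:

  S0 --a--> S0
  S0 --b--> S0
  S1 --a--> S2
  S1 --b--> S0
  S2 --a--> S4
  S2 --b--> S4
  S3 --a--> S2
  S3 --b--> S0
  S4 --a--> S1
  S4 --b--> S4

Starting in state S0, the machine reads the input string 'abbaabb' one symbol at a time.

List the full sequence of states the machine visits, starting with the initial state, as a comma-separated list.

Answer: S0, S0, S0, S0, S0, S0, S0, S0

Derivation:
Start: S0
  read 'a': S0 --a--> S0
  read 'b': S0 --b--> S0
  read 'b': S0 --b--> S0
  read 'a': S0 --a--> S0
  read 'a': S0 --a--> S0
  read 'b': S0 --b--> S0
  read 'b': S0 --b--> S0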